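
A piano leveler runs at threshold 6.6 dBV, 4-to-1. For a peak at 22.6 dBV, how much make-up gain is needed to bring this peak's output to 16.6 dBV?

6 dB

The peak compresses to 6.6 + 16/4 = 10.6 dBV.
To reach 16.6 dBV requires 16.6 − 10.6 = 6 dB of make-up.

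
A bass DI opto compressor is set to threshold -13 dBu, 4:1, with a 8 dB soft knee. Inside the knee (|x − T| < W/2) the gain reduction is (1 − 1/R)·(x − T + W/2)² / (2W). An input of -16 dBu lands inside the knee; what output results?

x − T + W/2 = -16 − (-13) + 4 = 1.
GR = (1 − 1/4) × 1² / 16 = 0.75 × 1 / 16 = 0.046875 dB.
Output = -16 − 0.046875 = -16.046875 dBu.

-16.046875 dBu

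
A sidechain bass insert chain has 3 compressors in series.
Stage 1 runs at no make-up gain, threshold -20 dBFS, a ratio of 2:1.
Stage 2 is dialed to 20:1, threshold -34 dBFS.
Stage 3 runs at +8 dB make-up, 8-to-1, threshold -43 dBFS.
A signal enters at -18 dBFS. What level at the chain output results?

-33.78125 dBFS

Stage 1: 2 dB above -20 dBFS, reduced 2:1 to 1 dB above → -19 dBFS.
Stage 2: -19 dBFS is 15 dB over -34 dBFS; at 20:1 that becomes 0.75 dB over, giving -33.25 dBFS.
Stage 3: 9.75 dB above -43 dBFS, reduced 8:1 to 1.21875 dB above → -41.78125 dBFS; +8 dB make-up → -33.78125 dBFS.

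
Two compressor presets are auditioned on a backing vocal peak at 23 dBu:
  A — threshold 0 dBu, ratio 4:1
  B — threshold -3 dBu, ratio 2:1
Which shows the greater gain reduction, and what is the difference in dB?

A: GR = 23 − 23/4 = 17.25 dB.
B: GR = 26 − 26/2 = 13 dB.
A applies 4.25 dB more gain reduction.

A, by 4.25 dB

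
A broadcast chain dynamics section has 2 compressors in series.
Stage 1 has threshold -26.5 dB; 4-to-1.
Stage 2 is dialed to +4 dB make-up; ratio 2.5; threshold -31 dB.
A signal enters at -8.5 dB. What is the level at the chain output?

-23.4 dB

Stage 1: -8.5 dB is 18 dB over -26.5 dB; at 4:1 that becomes 4.5 dB over, giving -22 dB.
Stage 2: 9 dB above -31 dB, reduced 2.5:1 to 3.6 dB above → -27.4 dB; +4 dB make-up → -23.4 dB.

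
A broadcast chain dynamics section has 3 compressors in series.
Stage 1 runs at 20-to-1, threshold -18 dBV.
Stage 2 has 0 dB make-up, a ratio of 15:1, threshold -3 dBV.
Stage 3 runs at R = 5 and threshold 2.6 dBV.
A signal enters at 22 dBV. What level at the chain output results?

Stage 1: 22 dBV is 40 dB over -18 dBV; at 20:1 that becomes 2 dB over, giving -16 dBV.
Stage 2: -16 dBV ≤ -3 dBV, so stage 2 doesn't engage; output -16 dBV.
Stage 3: -16 dBV ≤ 2.6 dBV, so stage 3 doesn't engage; output -16 dBV.

-16 dBV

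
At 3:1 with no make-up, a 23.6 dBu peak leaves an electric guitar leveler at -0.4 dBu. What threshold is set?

Input is 36 dB above T (since output overshoot × R = input overshoot: (-0.4 − T)·3 = 23.6 − T gives T = -12.4 dBu).
Check: -12.4 + (23.6 − (-12.4))/3 = -12.4 + 12 = -0.4 dBu. ✓

-12.4 dBu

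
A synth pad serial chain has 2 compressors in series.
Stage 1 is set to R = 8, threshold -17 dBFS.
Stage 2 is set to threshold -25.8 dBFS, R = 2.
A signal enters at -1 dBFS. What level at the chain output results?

Stage 1: overshoot 16 dB → 16/8 = 2 dB → -15 dBFS.
Stage 2: 10.8 dB above -25.8 dBFS, reduced 2:1 to 5.4 dB above → -20.4 dBFS.

-20.4 dBFS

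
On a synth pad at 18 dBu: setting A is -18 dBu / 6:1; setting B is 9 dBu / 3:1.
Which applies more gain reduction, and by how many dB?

A, by 24 dB

A: overshoot 36 dB → output overshoot 6 dB → GR 30 dB.
B: overshoot 9 dB → output overshoot 3 dB → GR 6 dB.
A reduces 24 dB more.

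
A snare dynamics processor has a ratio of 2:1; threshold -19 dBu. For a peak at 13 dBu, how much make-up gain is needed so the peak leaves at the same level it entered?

The peak compresses to -19 + 32/2 = -3 dBu.
To reach 13 dBu requires 13 − (-3) = 16 dB of make-up.

16 dB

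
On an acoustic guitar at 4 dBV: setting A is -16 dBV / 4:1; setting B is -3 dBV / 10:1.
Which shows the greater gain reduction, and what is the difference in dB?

A, by 8.7 dB

A: GR = 20 − 20/4 = 15 dB.
B: GR = 7 − 7/10 = 6.3 dB.
Difference: 8.7 dB in favour of A.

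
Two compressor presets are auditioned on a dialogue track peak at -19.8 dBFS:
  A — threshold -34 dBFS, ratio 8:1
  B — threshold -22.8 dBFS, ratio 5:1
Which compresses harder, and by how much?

A: GR = 14.2 − 14.2/8 = 12.425 dB.
B: GR = 3 − 3/5 = 2.4 dB.
Difference: 10.025 dB in favour of A.

A, by 10.025 dB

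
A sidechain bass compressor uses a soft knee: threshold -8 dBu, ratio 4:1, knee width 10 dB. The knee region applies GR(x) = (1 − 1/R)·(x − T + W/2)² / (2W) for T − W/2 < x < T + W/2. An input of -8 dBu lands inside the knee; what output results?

-8.9375 dBu

x − T + W/2 = -8 − (-8) + 5 = 5.
GR = (1 − 1/4) × 5² / 20 = 0.75 × 25 / 20 = 0.9375 dB.
Output = -8 − 0.9375 = -8.9375 dBu.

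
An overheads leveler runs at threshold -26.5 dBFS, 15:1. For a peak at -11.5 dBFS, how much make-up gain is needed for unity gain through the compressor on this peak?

Without make-up, output = threshold + overshoot/15 = -26.5 + 1 = -25.5 dBFS.
Gap to target: 14 dB.

14 dB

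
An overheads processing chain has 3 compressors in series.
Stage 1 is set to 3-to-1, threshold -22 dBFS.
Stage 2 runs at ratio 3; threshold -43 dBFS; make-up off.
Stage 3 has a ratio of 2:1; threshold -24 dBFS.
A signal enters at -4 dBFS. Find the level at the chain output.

Stage 1: overshoot 18 dB → 18/3 = 6 dB → -16 dBFS.
Stage 2: 27 dB above -43 dBFS, reduced 3:1 to 9 dB above → -34 dBFS.
Stage 3: below threshold (-34 ≤ -24); passes unchanged; output -34 dBFS.

-34 dBFS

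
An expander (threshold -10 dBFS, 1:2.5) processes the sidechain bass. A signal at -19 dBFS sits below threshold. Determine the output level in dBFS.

The input is 9 dB below the -10 dBFS threshold.
A 1:2.5 expander multiplies undershoot by 2.5: 9 × 2.5 = 22.5 dB below threshold.
Output = -10 − 22.5 = -32.5 dBFS.

-32.5 dBFS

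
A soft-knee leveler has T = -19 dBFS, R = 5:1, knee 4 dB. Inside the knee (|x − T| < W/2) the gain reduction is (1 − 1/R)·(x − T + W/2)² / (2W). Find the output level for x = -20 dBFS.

x − T + W/2 = -20 − (-19) + 2 = 1.
GR = (1 − 1/5) × 1² / 8 = 0.8 × 1 / 8 = 0.1 dB.
Output = -20 − 0.1 = -20.1 dBFS.

-20.1 dBFS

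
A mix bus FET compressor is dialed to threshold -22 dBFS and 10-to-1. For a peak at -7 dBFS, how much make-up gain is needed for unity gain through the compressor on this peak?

13.5 dB

The peak compresses to -22 + 15/10 = -20.5 dBFS.
To reach -7 dBFS requires -7 − (-20.5) = 13.5 dB of make-up.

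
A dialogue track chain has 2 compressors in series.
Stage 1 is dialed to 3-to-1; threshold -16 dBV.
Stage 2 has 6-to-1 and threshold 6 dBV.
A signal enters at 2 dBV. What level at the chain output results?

-10 dBV

Stage 1: 18 dB above -16 dBV, reduced 3:1 to 6 dB above → -10 dBV.
Stage 2: below threshold (-10 ≤ 6); passes unchanged; output -10 dBV.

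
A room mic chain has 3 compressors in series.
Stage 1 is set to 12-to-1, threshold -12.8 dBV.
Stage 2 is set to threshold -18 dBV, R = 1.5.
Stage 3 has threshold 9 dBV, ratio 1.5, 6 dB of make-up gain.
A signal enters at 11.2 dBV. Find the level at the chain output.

-7.2 dBV

Stage 1: 24 dB above -12.8 dBV, reduced 12:1 to 2 dB above → -10.8 dBV.
Stage 2: -10.8 dBV is 7.2 dB over -18 dBV; at 1.5:1 that becomes 4.8 dB over, giving -13.2 dBV.
Stage 3: below threshold (-13.2 ≤ 9); passes unchanged; make-up brings it to -7.2 dBV.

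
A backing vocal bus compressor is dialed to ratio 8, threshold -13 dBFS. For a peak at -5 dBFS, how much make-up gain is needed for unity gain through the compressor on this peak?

Without make-up, output = threshold + overshoot/8 = -13 + 1 = -12 dBFS.
Gap to target: 7 dB.

7 dB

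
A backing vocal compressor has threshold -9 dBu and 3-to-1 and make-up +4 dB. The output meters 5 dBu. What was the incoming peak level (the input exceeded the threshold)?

Remove make-up: 5 − 4 = 1 dBu.
Post-compression overshoot = 1 − (-9) = 10 dB.
Before 3:1 compression the overshoot was 10 × 3 = 30 dB, so input = -9 + 30 = 21 dBu.

21 dBu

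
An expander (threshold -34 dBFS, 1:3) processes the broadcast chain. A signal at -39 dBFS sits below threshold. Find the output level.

-49 dBFS

Undershoot = (-34) − (-39) = 5 dB.
At 1:3, that expands to 15 dB under threshold.
Output = -34 − 15 = -49 dBFS.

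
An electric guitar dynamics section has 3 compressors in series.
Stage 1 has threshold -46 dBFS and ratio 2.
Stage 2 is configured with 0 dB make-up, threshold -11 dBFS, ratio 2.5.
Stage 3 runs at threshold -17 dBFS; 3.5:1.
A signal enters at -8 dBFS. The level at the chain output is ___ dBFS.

-27 dBFS

Stage 1: -8 dBFS is 38 dB over -46 dBFS; at 2:1 that becomes 19 dB over, giving -27 dBFS.
Stage 2: -27 dBFS ≤ -11 dBFS, so stage 2 doesn't engage; output -27 dBFS.
Stage 3: -27 dBFS ≤ -17 dBFS, so stage 3 doesn't engage; output -27 dBFS.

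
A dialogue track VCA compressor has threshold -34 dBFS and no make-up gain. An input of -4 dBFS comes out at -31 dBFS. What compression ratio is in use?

10:1

Input overshoot = -4 − (-34) = 30 dB; output overshoot = -31 − (-34) = 3 dB.
Ratio = 30 / 3 = 10.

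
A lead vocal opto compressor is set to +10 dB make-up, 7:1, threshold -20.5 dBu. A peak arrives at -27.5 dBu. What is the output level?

-17.5 dBu

-27.5 dBu is 7 dB below the -20.5 dBu threshold, so no gain reduction is applied.
Make-up gain adds 10 dB: -27.5 + 10 = -17.5 dBu.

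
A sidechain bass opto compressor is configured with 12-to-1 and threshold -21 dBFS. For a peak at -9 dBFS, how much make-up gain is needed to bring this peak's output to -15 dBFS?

5 dB

The peak compresses to -21 + 12/12 = -20 dBFS.
To reach -15 dBFS requires -15 − (-20) = 5 dB of make-up.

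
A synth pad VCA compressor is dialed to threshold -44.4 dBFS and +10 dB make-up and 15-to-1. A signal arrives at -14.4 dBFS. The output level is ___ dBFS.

-32.4 dBFS

The input is 30 dB above the -44.4 dBFS threshold.
At 15:1 the overshoot is divided by 15, leaving 2 dB above threshold.
That puts the output at -42.4 dBFS; make-up adds 10 dB, giving -32.4 dBFS.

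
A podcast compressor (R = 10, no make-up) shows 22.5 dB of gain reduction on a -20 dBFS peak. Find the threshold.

Gain reduction = -20 − (-42.5) = 22.5 dB; output overshoot = GR / (R − 1) = 22.5 / 9 = 2.5 dB.
Threshold = output − output overshoot = -42.5 − 2.5 = -45 dBFS.

-45 dBFS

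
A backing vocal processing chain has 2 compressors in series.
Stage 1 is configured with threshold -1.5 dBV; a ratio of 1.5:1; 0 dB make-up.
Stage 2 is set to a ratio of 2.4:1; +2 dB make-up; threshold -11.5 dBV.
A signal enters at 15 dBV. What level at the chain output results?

Stage 1: 15 dBV is 16.5 dB over -1.5 dBV; at 1.5:1 that becomes 11 dB over, giving 9.5 dBV.
Stage 2: 21 dB above -11.5 dBV, reduced 2.4:1 to 8.75 dB above → -2.75 dBV; +2 dB make-up → -0.75 dBV.

-0.75 dBV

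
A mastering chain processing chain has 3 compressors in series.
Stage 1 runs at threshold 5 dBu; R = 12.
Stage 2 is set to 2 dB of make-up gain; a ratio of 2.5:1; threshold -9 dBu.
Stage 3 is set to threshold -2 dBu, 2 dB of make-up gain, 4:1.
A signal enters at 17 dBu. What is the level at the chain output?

Stage 1: 12 dB above 5 dBu, reduced 12:1 to 1 dB above → 6 dBu.
Stage 2: 6 dBu is 15 dB over -9 dBu; at 2.5:1 that becomes 6 dB over, giving -3 dBu; +2 dB make-up → -1 dBu.
Stage 3: -1 dBu is 1 dB over -2 dBu; at 4:1 that becomes 0.25 dB over, giving -1.75 dBu; +2 dB make-up → 0.25 dBu.

0.25 dBu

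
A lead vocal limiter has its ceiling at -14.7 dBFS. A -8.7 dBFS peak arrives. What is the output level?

A brickwall limiter is an ∞:1 compressor: any input above the ceiling is clamped to -14.7 dBFS.

-14.7 dBFS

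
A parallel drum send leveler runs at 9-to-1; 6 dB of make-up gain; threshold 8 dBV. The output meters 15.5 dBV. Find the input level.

Stripping the +6 dB make-up gives 9.5 dBV at the gain stage.
That's 1.5 dB above the 8 dBV threshold.
Before 9:1 compression the overshoot was 1.5 × 9 = 13.5 dB, so input = 8 + 13.5 = 21.5 dBV.

21.5 dBV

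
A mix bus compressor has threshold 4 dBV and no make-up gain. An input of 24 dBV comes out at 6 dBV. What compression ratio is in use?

Input overshoot = 24 − 4 = 20 dB; output overshoot = 6 − 4 = 2 dB.
Ratio = 20 / 2 = 10.

10:1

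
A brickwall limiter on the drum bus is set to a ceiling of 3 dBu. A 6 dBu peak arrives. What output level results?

The limiter clamps the peak to its 3 dBu ceiling.

3 dBu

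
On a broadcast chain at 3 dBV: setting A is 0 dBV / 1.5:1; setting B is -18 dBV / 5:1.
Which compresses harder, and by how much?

A: GR = 3 − 3/1.5 = 1 dB.
B: GR = 21 − 21/5 = 16.8 dB.
B reduces 15.8 dB more.

B, by 15.8 dB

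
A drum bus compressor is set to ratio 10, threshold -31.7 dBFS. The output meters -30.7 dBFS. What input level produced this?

The compressed level sits -30.7 − (-31.7) = 1 dB over threshold.
Undo the ratio: input overshoot = 1 × 10 = 10 dB, giving input = -21.7 dBFS.

-21.7 dBFS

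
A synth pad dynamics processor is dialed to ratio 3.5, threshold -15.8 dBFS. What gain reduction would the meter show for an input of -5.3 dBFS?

Overshoot = -5.3 − (-15.8) = 10.5 dB.
At 3.5:1, output sits 10.5/3.5 = 3 dB above threshold.
Gain reduction = 10.5 − 3 = 7.5 dB.

7.5 dB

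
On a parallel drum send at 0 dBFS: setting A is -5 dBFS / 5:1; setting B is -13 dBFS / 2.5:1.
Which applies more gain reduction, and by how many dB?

B, by 3.8 dB

A: overshoot 5 dB → output overshoot 1 dB → GR 4 dB.
B: overshoot 13 dB → output overshoot 5.2 dB → GR 7.8 dB.
B applies 3.8 dB more gain reduction.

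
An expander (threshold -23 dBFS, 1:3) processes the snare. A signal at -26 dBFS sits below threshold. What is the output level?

-32 dBFS

The input is 3 dB below the -23 dBFS threshold.
A 1:3 expander multiplies undershoot by 3: 3 × 3 = 9 dB below threshold.
Output = -23 − 9 = -32 dBFS.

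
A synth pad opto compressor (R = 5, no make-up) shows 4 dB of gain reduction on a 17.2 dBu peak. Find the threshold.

Let T be the threshold. Output overshoot = (input overshoot)/R, so 13.2 − T = (17.2 − T)/5.
5·(13.2 − T) = 17.2 − T → 4·T = 66 − 17.2 = 48.8.
T = 48.8/4 = 12.2 dBu.

12.2 dBu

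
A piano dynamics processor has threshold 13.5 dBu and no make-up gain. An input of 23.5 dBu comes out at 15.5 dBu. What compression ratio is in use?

Input overshoot = 23.5 − 13.5 = 10 dB; output overshoot = 15.5 − 13.5 = 2 dB.
Ratio = 10 / 2 = 5.

5:1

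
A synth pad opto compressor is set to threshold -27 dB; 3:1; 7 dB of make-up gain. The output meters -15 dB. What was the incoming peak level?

-12 dB

Stripping the +7 dB make-up gives -22 dB at the gain stage.
Post-compression overshoot = -22 − (-27) = 5 dB.
Input overshoot = R × output overshoot = 15 dB → input = -27 + 15 = -12 dB.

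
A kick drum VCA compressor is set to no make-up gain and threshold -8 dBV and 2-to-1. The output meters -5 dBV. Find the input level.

-2 dBV

The compressed level sits -5 − (-8) = 3 dB over threshold.
Undo the ratio: input overshoot = 3 × 2 = 6 dB, giving input = -2 dBV.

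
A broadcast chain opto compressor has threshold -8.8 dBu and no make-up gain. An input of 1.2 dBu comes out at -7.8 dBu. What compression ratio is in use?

Input overshoot = 1.2 − (-8.8) = 10 dB; output overshoot = -7.8 − (-8.8) = 1 dB.
Ratio = 10 / 1 = 10.

10:1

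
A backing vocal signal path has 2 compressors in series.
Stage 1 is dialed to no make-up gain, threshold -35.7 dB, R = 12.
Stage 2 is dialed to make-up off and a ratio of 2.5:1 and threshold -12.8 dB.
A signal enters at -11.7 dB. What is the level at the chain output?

-33.7 dB

Stage 1: overshoot 24 dB → 24/12 = 2 dB → -33.7 dB.
Stage 2: -33.7 dB is at or below the -12.8 dB threshold — no compression; output -33.7 dB.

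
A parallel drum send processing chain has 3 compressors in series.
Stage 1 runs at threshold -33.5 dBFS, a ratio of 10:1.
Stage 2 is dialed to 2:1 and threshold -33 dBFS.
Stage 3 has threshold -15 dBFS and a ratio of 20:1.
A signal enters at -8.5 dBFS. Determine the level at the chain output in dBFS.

-32 dBFS

Stage 1: -8.5 dBFS is 25 dB over -33.5 dBFS; at 10:1 that becomes 2.5 dB over, giving -31 dBFS.
Stage 2: overshoot 2 dB → 2/2 = 1 dB → -32 dBFS.
Stage 3: -32 dBFS ≤ -15 dBFS, so stage 3 doesn't engage; output -32 dBFS.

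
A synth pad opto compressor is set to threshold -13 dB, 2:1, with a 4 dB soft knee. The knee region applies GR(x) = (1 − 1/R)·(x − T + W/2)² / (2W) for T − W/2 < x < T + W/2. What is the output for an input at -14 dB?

-14.0625 dB

x − T + W/2 = -14 − (-13) + 2 = 1.
GR = (1 − 1/2) × 1² / 8 = 0.5 × 1 / 8 = 0.0625 dB.
Output = -14 − 0.0625 = -14.0625 dB.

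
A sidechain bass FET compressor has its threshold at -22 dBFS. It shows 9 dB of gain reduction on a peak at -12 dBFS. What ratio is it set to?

10:1

Input overshoot = -12 − (-22) = 10 dB.
Output overshoot = 10 − 9 = 1 dB.
Ratio = input overshoot / output overshoot = 10 / 1 = 10.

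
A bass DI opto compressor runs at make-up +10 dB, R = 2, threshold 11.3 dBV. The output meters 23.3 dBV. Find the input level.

Before make-up, the level was 23.3 − 10 = 13.3 dBV.
The compressed level sits 13.3 − 11.3 = 2 dB over threshold.
Before 2:1 compression the overshoot was 2 × 2 = 4 dB, so input = 11.3 + 4 = 15.3 dBV.

15.3 dBV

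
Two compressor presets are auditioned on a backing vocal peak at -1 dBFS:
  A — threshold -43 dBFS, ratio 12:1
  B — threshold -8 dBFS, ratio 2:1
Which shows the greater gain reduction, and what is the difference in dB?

A: 42 dB over, compressed to 3.5 dB over, so 38.5 dB of GR.
B: 7 dB over, compressed to 3.5 dB over, so 3.5 dB of GR.
A reduces 35 dB more.

A, by 35 dB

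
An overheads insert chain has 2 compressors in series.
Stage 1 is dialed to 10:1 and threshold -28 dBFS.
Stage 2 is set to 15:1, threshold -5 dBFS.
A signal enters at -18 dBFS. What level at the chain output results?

Stage 1: overshoot 10 dB → 10/10 = 1 dB → -27 dBFS.
Stage 2: -27 dBFS is at or below the -5 dBFS threshold — no compression; output -27 dBFS.

-27 dBFS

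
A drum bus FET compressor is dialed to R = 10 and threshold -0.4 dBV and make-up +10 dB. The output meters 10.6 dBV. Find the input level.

Before make-up, the level was 10.6 − 10 = 0.6 dBV.
That's 1 dB above the -0.4 dBV threshold.
Undo the ratio: input overshoot = 1 × 10 = 10 dB, giving input = 9.6 dBV.

9.6 dBV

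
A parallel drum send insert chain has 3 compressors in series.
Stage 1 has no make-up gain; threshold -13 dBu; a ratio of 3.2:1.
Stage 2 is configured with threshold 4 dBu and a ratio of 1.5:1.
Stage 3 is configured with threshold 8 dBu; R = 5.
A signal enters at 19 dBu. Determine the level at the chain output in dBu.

-3 dBu

Stage 1: overshoot 32 dB → 32/3.2 = 10 dB → -3 dBu.
Stage 2: -3 dBu is at or below the 4 dBu threshold — no compression; output -3 dBu.
Stage 3: -3 dBu ≤ 8 dBu, so stage 3 doesn't engage; output -3 dBu.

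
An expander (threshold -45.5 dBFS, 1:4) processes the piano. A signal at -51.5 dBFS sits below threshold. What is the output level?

-69.5 dBFS

Undershoot = (-45.5) − (-51.5) = 6 dB.
At 1:4, that expands to 24 dB under threshold.
Output = -45.5 − 24 = -69.5 dBFS.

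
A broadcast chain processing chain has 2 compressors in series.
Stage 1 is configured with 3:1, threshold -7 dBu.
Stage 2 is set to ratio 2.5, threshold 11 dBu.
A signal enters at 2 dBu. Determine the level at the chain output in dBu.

-4 dBu

Stage 1: 2 dBu is 9 dB over -7 dBu; at 3:1 that becomes 3 dB over, giving -4 dBu.
Stage 2: -4 dBu is at or below the 11 dBu threshold — no compression; output -4 dBu.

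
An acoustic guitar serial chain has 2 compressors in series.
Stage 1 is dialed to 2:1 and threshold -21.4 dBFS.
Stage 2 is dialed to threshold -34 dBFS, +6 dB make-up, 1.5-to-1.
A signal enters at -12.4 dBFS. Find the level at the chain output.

Stage 1: overshoot 9 dB → 9/2 = 4.5 dB → -16.9 dBFS.
Stage 2: -16.9 dBFS is 17.1 dB over -34 dBFS; at 1.5:1 that becomes 11.4 dB over, giving -22.6 dBFS; +6 dB make-up → -16.6 dBFS.

-16.6 dBFS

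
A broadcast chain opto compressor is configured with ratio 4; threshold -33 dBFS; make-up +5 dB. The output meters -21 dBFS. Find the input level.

Before make-up, the level was -21 − 5 = -26 dBFS.
That's 7 dB above the -33 dBFS threshold.
Undo the ratio: input overshoot = 7 × 4 = 28 dB, giving input = -5 dBFS.

-5 dBFS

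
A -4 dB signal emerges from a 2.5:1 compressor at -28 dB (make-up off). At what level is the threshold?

Input is 40 dB above T (since output overshoot × R = input overshoot: (-28 − T)·2.5 = -4 − T gives T = -44 dB).
Check: -44 + (-4 − (-44))/2.5 = -44 + 16 = -28 dB. ✓

-44 dB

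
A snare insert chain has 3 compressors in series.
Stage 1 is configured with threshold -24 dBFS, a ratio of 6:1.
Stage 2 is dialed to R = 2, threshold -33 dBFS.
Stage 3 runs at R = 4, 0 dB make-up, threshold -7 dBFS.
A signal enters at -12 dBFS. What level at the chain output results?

-27.5 dBFS

Stage 1: -12 dBFS is 12 dB over -24 dBFS; at 6:1 that becomes 2 dB over, giving -22 dBFS.
Stage 2: overshoot 11 dB → 11/2 = 5.5 dB → -27.5 dBFS.
Stage 3: -27.5 dBFS ≤ -7 dBFS, so stage 3 doesn't engage; output -27.5 dBFS.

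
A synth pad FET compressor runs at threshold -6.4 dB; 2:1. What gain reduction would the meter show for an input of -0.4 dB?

Overshoot = -0.4 − (-6.4) = 6 dB.
After 2:1 compression the overshoot becomes 6/2 = 3 dB.
GR = overshoot in − overshoot out = 6 − 3 = 3 dB.

3 dB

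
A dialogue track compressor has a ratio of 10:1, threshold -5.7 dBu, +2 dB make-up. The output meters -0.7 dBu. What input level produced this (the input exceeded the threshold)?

Remove make-up: -0.7 − 2 = -2.7 dBu.
The compressed level sits -2.7 − (-5.7) = 3 dB over threshold.
Before 10:1 compression the overshoot was 3 × 10 = 30 dB, so input = -5.7 + 30 = 24.3 dBu.

24.3 dBu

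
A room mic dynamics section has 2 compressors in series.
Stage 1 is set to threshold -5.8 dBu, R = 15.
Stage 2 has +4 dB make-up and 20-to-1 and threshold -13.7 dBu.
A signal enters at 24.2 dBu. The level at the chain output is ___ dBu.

Stage 1: 30 dB above -5.8 dBu, reduced 15:1 to 2 dB above → -3.8 dBu.
Stage 2: 9.9 dB above -13.7 dBu, reduced 20:1 to 0.495 dB above → -13.205 dBu; +4 dB make-up → -9.205 dBu.

-9.205 dBu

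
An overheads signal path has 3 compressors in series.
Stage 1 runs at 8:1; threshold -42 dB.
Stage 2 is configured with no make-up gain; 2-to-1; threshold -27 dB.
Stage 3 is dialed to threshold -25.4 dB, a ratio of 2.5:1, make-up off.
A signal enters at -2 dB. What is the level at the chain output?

Stage 1: 40 dB above -42 dB, reduced 8:1 to 5 dB above → -37 dB.
Stage 2: below threshold (-37 ≤ -27); passes unchanged; output -37 dB.
Stage 3: -37 dB ≤ -25.4 dB, so stage 3 doesn't engage; output -37 dB.

-37 dB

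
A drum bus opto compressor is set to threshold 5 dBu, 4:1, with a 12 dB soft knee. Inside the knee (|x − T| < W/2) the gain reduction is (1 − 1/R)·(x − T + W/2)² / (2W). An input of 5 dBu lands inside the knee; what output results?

3.875 dBu

x − T + W/2 = 5 − 5 + 6 = 6.
GR = (1 − 1/4) × 6² / 24 = 0.75 × 36 / 24 = 1.125 dB.
Output = 5 − 1.125 = 3.875 dBu.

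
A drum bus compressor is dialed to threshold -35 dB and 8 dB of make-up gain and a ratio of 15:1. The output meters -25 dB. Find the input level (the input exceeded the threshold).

Remove make-up: -25 − 8 = -33 dB.
Post-compression overshoot = -33 − (-35) = 2 dB.
Input overshoot = R × output overshoot = 30 dB → input = -35 + 30 = -5 dB.

-5 dB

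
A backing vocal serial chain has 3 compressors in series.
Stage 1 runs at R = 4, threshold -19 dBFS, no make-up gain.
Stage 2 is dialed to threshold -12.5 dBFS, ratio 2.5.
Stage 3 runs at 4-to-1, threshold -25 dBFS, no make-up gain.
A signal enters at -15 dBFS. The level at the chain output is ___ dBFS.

-23.25 dBFS

Stage 1: -15 dBFS is 4 dB over -19 dBFS; at 4:1 that becomes 1 dB over, giving -18 dBFS.
Stage 2: below threshold (-18 ≤ -12.5); passes unchanged; output -18 dBFS.
Stage 3: overshoot 7 dB → 7/4 = 1.75 dB → -23.25 dBFS.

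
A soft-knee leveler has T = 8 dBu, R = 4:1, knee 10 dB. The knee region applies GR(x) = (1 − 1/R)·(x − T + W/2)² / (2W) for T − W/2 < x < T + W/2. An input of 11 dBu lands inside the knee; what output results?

8.6 dBu

x − T + W/2 = 11 − 8 + 5 = 8.
GR = (1 − 1/4) × 8² / 20 = 0.75 × 64 / 20 = 2.4 dB.
Output = 11 − 2.4 = 8.6 dBu.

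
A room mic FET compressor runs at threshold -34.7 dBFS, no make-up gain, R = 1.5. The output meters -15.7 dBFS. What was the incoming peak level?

The compressed level sits -15.7 − (-34.7) = 19 dB over threshold.
Input overshoot = R × output overshoot = 28.5 dB → input = -34.7 + 28.5 = -6.2 dBFS.

-6.2 dBFS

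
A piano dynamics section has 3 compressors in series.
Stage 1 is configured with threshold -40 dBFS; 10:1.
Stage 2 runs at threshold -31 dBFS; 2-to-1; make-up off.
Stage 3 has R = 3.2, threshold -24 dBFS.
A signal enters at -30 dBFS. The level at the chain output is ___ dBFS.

-39 dBFS

Stage 1: -30 dBFS is 10 dB over -40 dBFS; at 10:1 that becomes 1 dB over, giving -39 dBFS.
Stage 2: -39 dBFS ≤ -31 dBFS, so stage 2 doesn't engage; output -39 dBFS.
Stage 3: below threshold (-39 ≤ -24); passes unchanged; output -39 dBFS.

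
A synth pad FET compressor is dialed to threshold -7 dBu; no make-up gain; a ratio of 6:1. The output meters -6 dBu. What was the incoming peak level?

Post-compression overshoot = -6 − (-7) = 1 dB.
Undo the ratio: input overshoot = 1 × 6 = 6 dB, giving input = -1 dBu.

-1 dBu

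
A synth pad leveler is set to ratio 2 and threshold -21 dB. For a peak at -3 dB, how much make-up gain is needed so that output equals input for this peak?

9 dB

Overshoot 18 dB → 18/2 = 9 dB after compression, so the compressed level is -21 + 9 = -12 dB.
Make-up = target − compressed = -3 − (-12) = 9 dB.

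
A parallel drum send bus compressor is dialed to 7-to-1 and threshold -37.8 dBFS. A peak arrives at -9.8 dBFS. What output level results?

-33.8 dBFS

-9.8 dBFS sits 28 dB over threshold.
The 28 dB excess becomes 4 dB after 7:1 reduction.
So the level is -37.8 + 4 = -33.8 dBFS.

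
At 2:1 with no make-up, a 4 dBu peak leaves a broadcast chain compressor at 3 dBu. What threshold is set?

2 dBu

Input is 2 dB above T (since output overshoot × R = input overshoot: (3 − T)·2 = 4 − T gives T = 2 dBu).
Check: 2 + (4 − 2)/2 = 2 + 1 = 3 dBu. ✓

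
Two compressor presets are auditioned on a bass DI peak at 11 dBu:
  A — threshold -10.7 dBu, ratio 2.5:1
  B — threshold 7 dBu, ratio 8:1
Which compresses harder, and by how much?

A, by 9.52 dB

A: 21.7 dB over, compressed to 8.68 dB over, so 13.02 dB of GR.
B: 4 dB over, compressed to 0.5 dB over, so 3.5 dB of GR.
A applies 9.52 dB more gain reduction.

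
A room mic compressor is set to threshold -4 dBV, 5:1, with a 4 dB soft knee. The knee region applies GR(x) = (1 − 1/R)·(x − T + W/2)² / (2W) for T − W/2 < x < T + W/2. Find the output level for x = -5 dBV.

-5.1 dBV

x − T + W/2 = -5 − (-4) + 2 = 1.
GR = (1 − 1/5) × 1² / 8 = 0.8 × 1 / 8 = 0.1 dB.
Output = -5 − 0.1 = -5.1 dBV.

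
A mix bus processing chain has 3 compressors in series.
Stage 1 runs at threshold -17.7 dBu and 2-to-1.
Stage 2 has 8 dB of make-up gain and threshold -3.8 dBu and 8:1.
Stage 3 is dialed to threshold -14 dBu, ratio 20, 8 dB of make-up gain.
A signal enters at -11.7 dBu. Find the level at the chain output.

-5.635 dBu

Stage 1: -11.7 dBu is 6 dB over -17.7 dBu; at 2:1 that becomes 3 dB over, giving -14.7 dBu.
Stage 2: -14.7 dBu is at or below the -3.8 dBu threshold — no compression; make-up brings it to -6.7 dBu.
Stage 3: -6.7 dBu is 7.3 dB over -14 dBu; at 20:1 that becomes 0.365 dB over, giving -13.635 dBu; +8 dB make-up → -5.635 dBu.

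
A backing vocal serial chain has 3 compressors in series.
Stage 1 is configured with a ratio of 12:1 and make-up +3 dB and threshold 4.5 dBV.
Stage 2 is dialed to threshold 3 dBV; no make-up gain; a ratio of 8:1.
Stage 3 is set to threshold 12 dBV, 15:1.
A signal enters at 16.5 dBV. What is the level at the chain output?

Stage 1: overshoot 12 dB → 12/12 = 1 dB → 5.5 dBV; +3 dB make-up → 8.5 dBV.
Stage 2: 8.5 dBV is 5.5 dB over 3 dBV; at 8:1 that becomes 0.6875 dB over, giving 3.6875 dBV.
Stage 3: 3.6875 dBV ≤ 12 dBV, so stage 3 doesn't engage; output 3.6875 dBV.

3.6875 dBV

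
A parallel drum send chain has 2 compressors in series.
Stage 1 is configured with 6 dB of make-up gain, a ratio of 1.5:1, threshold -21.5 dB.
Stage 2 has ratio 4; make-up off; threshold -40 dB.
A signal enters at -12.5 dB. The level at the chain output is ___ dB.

Stage 1: 9 dB above -21.5 dB, reduced 1.5:1 to 6 dB above → -15.5 dB; +6 dB make-up → -9.5 dB.
Stage 2: 30.5 dB above -40 dB, reduced 4:1 to 7.625 dB above → -32.375 dB.

-32.375 dB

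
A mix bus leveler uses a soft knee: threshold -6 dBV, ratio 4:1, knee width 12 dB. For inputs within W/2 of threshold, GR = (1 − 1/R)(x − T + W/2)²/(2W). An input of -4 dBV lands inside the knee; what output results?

-6 dBV

x − T + W/2 = -4 − (-6) + 6 = 8.
GR = (1 − 1/4) × 8² / 24 = 0.75 × 64 / 24 = 2 dB.
Output = -4 − 2 = -6 dBV.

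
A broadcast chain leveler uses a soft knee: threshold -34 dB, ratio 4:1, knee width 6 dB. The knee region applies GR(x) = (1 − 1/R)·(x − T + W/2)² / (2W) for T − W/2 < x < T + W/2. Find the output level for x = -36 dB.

x − T + W/2 = -36 − (-34) + 3 = 1.
GR = (1 − 1/4) × 1² / 12 = 0.75 × 1 / 12 = 0.0625 dB.
Output = -36 − 0.0625 = -36.0625 dB.

-36.0625 dB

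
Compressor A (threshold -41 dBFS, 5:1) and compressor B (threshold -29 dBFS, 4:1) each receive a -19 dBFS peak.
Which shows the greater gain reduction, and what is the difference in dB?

A: GR = 22 − 22/5 = 17.6 dB.
B: GR = 10 − 10/4 = 7.5 dB.
A applies 10.1 dB more gain reduction.

A, by 10.1 dB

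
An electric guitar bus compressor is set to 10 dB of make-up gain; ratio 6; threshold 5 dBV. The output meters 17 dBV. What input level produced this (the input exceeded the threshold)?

17 dBV

Before make-up, the level was 17 − 10 = 7 dBV.
Post-compression overshoot = 7 − 5 = 2 dB.
Input overshoot = R × output overshoot = 12 dB → input = 5 + 12 = 17 dBV.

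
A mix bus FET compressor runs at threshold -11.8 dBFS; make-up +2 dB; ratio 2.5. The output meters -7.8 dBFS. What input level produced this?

-6.8 dBFS

Remove make-up: -7.8 − 2 = -9.8 dBFS.
The compressed level sits -9.8 − (-11.8) = 2 dB over threshold.
Input overshoot = R × output overshoot = 5 dB → input = -11.8 + 5 = -6.8 dBFS.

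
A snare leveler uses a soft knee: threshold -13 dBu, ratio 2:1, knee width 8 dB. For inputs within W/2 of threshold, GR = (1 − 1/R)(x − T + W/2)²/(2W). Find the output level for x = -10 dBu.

-11.53125 dBu

x − T + W/2 = -10 − (-13) + 4 = 7.
GR = (1 − 1/2) × 7² / 16 = 0.5 × 49 / 16 = 1.53125 dB.
Output = -10 − 1.53125 = -11.53125 dBu.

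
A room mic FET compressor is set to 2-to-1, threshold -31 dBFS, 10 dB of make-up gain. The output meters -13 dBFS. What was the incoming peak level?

Before make-up, the level was -13 − 10 = -23 dBFS.
The compressed level sits -23 − (-31) = 8 dB over threshold.
Before 2:1 compression the overshoot was 8 × 2 = 16 dB, so input = -31 + 16 = -15 dBFS.

-15 dBFS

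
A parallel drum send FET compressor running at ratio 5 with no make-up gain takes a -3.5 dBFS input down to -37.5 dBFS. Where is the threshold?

Gain reduction = -3.5 − (-37.5) = 34 dB; output overshoot = GR / (R − 1) = 34 / 4 = 8.5 dB.
Threshold = output − output overshoot = -37.5 − 8.5 = -46 dBFS.

-46 dBFS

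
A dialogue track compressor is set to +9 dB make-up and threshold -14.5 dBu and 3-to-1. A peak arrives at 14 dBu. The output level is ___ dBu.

The input is 28.5 dB above the -14.5 dBu threshold.
3:1 compression reduces that to 28.5/3 = 9.5 dB over.
Output = -14.5 + 9.5 = -5 dBu; make-up adds 9 dB, giving 4 dBu.

4 dBu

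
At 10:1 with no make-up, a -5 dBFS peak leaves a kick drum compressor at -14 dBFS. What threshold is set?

-15 dBFS

Gain reduction = -5 − (-14) = 9 dB; output overshoot = GR / (R − 1) = 9 / 9 = 1 dB.
Threshold = output − output overshoot = -14 − 1 = -15 dBFS.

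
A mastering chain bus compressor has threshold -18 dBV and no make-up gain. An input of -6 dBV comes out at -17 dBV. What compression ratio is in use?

12:1

Input overshoot = -6 − (-18) = 12 dB; output overshoot = -17 − (-18) = 1 dB.
Ratio = 12 / 1 = 12.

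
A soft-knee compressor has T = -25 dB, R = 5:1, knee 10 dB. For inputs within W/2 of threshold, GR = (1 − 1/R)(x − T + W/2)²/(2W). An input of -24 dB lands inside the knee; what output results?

x − T + W/2 = -24 − (-25) + 5 = 6.
GR = (1 − 1/5) × 6² / 20 = 0.8 × 36 / 20 = 1.44 dB.
Output = -24 − 1.44 = -25.44 dB.

-25.44 dB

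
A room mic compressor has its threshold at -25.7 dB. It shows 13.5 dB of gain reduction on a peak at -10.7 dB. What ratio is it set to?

Input overshoot = -10.7 − (-25.7) = 15 dB.
Output overshoot = 15 − 13.5 = 1.5 dB.
Ratio = input overshoot / output overshoot = 15 / 1.5 = 10.

10:1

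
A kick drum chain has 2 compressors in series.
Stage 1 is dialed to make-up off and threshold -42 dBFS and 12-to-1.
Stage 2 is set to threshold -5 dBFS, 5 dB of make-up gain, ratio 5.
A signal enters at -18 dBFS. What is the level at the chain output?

Stage 1: -18 dBFS is 24 dB over -42 dBFS; at 12:1 that becomes 2 dB over, giving -40 dBFS.
Stage 2: -40 dBFS ≤ -5 dBFS, so stage 2 doesn't engage; make-up brings it to -35 dBFS.

-35 dBFS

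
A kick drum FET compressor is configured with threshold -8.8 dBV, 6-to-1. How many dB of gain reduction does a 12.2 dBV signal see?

12.2 dBV exceeds the threshold by 21 dB.
A 6:1 ratio leaves 3.5 dB of that excess.
Gain reduction = 21 − 3.5 = 17.5 dB.

17.5 dB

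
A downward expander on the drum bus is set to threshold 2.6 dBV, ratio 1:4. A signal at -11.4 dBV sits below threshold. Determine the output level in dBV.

Below threshold, a 1:4 expander applies gain = (4−1)×(T − x) of attenuation.
(4−1) × 14 = 42 dB, so output = -11.4 − 42 = -53.4 dBV.

-53.4 dBV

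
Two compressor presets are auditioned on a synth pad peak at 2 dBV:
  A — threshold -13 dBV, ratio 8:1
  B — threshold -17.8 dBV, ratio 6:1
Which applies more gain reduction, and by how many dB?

A: 15 dB over, compressed to 1.875 dB over, so 13.125 dB of GR.
B: 19.8 dB over, compressed to 3.3 dB over, so 16.5 dB of GR.
Difference: 3.375 dB in favour of B.

B, by 3.375 dB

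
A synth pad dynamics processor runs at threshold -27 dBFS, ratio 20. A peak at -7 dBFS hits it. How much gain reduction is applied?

-7 dBFS exceeds the threshold by 20 dB.
At 20:1, output sits 20/20 = 1 dB above threshold.
So the signal is attenuated by 20 − 1 = 19 dB.

19 dB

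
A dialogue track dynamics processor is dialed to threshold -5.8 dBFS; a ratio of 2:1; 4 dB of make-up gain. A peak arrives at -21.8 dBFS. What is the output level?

-21.8 dBFS is 16 dB below the -5.8 dBFS threshold, so no gain reduction is applied.
Make-up gain adds 4 dB: -21.8 + 4 = -17.8 dBFS.

-17.8 dBFS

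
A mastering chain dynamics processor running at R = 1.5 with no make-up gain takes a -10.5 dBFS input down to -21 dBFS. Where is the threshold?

Gain reduction = -10.5 − (-21) = 10.5 dB; output overshoot = GR / (R − 1) = 10.5 / 0.5 = 21 dB.
Threshold = output − output overshoot = -21 − 21 = -42 dBFS.

-42 dBFS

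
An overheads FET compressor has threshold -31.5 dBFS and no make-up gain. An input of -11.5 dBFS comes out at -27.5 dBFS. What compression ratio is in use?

5:1

Input overshoot = -11.5 − (-31.5) = 20 dB; output overshoot = -27.5 − (-31.5) = 4 dB.
Ratio = 20 / 4 = 5.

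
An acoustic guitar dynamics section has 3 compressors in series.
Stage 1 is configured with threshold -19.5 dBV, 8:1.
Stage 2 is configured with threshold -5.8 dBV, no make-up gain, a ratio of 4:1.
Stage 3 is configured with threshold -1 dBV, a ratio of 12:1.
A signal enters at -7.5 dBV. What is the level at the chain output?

-18 dBV

Stage 1: 12 dB above -19.5 dBV, reduced 8:1 to 1.5 dB above → -18 dBV.
Stage 2: below threshold (-18 ≤ -5.8); passes unchanged; output -18 dBV.
Stage 3: below threshold (-18 ≤ -1); passes unchanged; output -18 dBV.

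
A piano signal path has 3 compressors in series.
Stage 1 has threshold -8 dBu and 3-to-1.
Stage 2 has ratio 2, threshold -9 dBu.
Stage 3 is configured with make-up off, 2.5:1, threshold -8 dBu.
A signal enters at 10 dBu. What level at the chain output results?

Stage 1: overshoot 18 dB → 18/3 = 6 dB → -2 dBu.
Stage 2: -2 dBu is 7 dB over -9 dBu; at 2:1 that becomes 3.5 dB over, giving -5.5 dBu.
Stage 3: 2.5 dB above -8 dBu, reduced 2.5:1 to 1 dB above → -7 dBu.

-7 dBu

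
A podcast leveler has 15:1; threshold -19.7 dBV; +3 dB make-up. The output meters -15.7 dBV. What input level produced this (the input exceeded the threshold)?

Stripping the +3 dB make-up gives -18.7 dBV at the gain stage.
The compressed level sits -18.7 − (-19.7) = 1 dB over threshold.
Undo the ratio: input overshoot = 1 × 15 = 15 dB, giving input = -4.7 dBV.

-4.7 dBV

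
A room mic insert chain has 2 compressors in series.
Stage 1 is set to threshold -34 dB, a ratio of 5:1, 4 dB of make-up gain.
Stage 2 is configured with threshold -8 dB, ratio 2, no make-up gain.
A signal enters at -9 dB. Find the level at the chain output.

Stage 1: -9 dB is 25 dB over -34 dB; at 5:1 that becomes 5 dB over, giving -29 dB; +4 dB make-up → -25 dB.
Stage 2: -25 dB ≤ -8 dB, so stage 2 doesn't engage; output -25 dB.

-25 dB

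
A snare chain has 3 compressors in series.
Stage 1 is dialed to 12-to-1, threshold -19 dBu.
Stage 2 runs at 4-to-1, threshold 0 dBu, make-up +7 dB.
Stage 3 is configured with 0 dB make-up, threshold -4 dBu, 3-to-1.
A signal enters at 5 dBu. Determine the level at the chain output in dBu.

Stage 1: 5 dBu is 24 dB over -19 dBu; at 12:1 that becomes 2 dB over, giving -17 dBu.
Stage 2: -17 dBu is at or below the 0 dBu threshold — no compression; make-up brings it to -10 dBu.
Stage 3: -10 dBu ≤ -4 dBu, so stage 3 doesn't engage; output -10 dBu.

-10 dBu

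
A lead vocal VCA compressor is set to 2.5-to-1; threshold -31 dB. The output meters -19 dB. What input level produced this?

-1 dB

The compressed level sits -19 − (-31) = 12 dB over threshold.
Before 2.5:1 compression the overshoot was 12 × 2.5 = 30 dB, so input = -31 + 30 = -1 dB.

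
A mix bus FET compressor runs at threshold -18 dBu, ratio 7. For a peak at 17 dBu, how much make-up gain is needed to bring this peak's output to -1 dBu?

12 dB

Overshoot 35 dB → 35/7 = 5 dB after compression, so the compressed level is -18 + 5 = -13 dBu.
Make-up = target − compressed = -1 − (-13) = 12 dB.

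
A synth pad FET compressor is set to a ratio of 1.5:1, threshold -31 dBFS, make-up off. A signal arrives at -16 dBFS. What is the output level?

-21 dBFS

Overshoot: -16 − (-31) = 15 dB.
1.5:1 compression reduces that to 15/1.5 = 10 dB over.
So the level is -31 + 10 = -21 dBFS.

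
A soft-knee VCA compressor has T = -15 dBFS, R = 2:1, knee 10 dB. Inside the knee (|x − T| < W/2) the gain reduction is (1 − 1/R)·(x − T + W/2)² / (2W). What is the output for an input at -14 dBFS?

x − T + W/2 = -14 − (-15) + 5 = 6.
GR = (1 − 1/2) × 6² / 20 = 0.5 × 36 / 20 = 0.9 dB.
Output = -14 − 0.9 = -14.9 dBFS.

-14.9 dBFS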